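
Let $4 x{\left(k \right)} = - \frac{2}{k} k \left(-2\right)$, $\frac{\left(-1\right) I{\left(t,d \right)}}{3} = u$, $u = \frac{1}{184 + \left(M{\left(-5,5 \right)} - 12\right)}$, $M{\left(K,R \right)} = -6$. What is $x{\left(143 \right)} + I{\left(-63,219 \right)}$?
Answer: $\frac{163}{166} \approx 0.98193$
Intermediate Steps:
$u = \frac{1}{166}$ ($u = \frac{1}{184 - 18} = \frac{1}{166} \approx 0.0060241$)
$I{\left(t,d \right)} = - \frac{3}{166}$ ($I{\left(t,d \right)} = \left(-3\right) \frac{1}{166} = - \frac{3}{166}$)
$x{\left(k \right)} = 1$ ($x{\left(k \right)} = \frac{- \frac{2}{k} k \left(-2\right)}{4} = \frac{\left(-2\right) \left(-2\right)}{4} = \frac{1}{4} \cdot 4 = 1$)
$x{\left(143 \right)} + I{\left(-63,219 \right)} = 1 - \frac{3}{166} = \frac{163}{166}$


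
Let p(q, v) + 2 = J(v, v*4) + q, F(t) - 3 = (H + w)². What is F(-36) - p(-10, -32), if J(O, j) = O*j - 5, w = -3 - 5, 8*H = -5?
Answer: -256103/64 ≈ -4001.6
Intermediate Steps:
H = -5/8 (H = (⅛)*(-5) = -5/8 ≈ -0.62500)
w = -8
J(O, j) = -5 + O*j
F(t) = 4953/64 (F(t) = 3 + (-5/8 - 8)² = 3 + (-69/8)² = 3 + 4761/64 = 4953/64)
p(q, v) = -7 + q + 4*v² (p(q, v) = -2 + ((-5 + v*(v*4)) + q) = -2 + ((-5 + v*(4*v)) + q) = -2 + ((-5 + 4*v²) + q) = -2 + (-5 + q + 4*v²) = -7 + q + 4*v²)
F(-36) - p(-10, -32) = 4953/64 - (-7 - 10 + 4*(-32)²) = 4953/64 - (-7 - 10 + 4*1024) = 4953/64 - (-7 - 10 + 4096) = 4953/64 - 1*4079 = 4953/64 - 4079 = -256103/64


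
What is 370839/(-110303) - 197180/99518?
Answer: -29327350571/5488566977 ≈ -5.3434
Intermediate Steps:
370839/(-110303) - 197180/99518 = 370839*(-1/110303) - 197180*1/99518 = -370839/110303 - 98590/49759 = -29327350571/5488566977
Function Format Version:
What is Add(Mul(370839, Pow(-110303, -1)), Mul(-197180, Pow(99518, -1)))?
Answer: Rational(-29327350571, 5488566977) ≈ -5.3434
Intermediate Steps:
Add(Mul(370839, Pow(-110303, -1)), Mul(-197180, Pow(99518, -1))) = Add(Mul(370839, Rational(-1, 110303)), Mul(-197180, Rational(1, 99518))) = Add(Rational(-370839, 110303), Rational(-98590, 49759)) = Rational(-29327350571, 5488566977)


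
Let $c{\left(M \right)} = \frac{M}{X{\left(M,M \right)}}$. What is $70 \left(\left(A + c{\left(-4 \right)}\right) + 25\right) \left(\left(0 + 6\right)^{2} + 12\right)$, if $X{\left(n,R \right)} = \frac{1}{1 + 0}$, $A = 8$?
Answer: $97440$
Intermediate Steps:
$X{\left(n,R \right)} = 1$ ($X{\left(n,R \right)} = 1^{-1} = 1$)
$c{\left(M \right)} = M$ ($c{\left(M \right)} = \frac{M}{1} = M 1 = M$)
$70 \left(\left(A + c{\left(-4 \right)}\right) + 25\right) \left(\left(0 + 6\right)^{2} + 12\right) = 70 \left(\left(8 - 4\right) + 25\right) \left(\left(0 + 6\right)^{2} + 12\right) = 70 \left(4 + 25\right) \left(6^{2} + 12\right) = 70 \cdot 29 \left(36 + 12\right) = 2030 \cdot 48 = 97440$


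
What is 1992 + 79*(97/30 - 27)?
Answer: 3433/30 ≈ 114.43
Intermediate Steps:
1992 + 79*(97/30 - 27) = 1992 + 79*(-713/30) = 1992 - 56327/30 = 3433/30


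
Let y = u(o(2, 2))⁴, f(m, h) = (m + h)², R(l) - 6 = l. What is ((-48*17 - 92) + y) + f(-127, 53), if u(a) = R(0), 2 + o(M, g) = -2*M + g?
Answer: 5864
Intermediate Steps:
R(l) = 6 + l
f(m, h) = (h + m)²
o(M, g) = -2 + g - 2*M (o(M, g) = -2 + (-2*M + g) = -2 + (g - 2*M) = -2 + g - 2*M)
u(a) = 6 (u(a) = 6 + 0 = 6)
y = 1296 (y = 6⁴ = 1296)
((-48*17 - 92) + y) + f(-127, 53) = ((-48*17 - 92) + 1296) + (53 - 127)² = ((-816 - 92) + 1296) + (-74)² = (-908 + 1296) + 5476 = 388 + 5476 = 5864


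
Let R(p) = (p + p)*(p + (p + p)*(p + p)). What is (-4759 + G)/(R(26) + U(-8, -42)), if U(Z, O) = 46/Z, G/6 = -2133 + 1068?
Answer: -44596/567817 ≈ -0.078539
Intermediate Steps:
G = -6390 (G = 6*(-2133 + 1068) = 6*(-1065) = -6390)
R(p) = 2*p*(p + 4*p²) (R(p) = (2*p)*(p + (2*p)*(2*p)) = (2*p)*(p + 4*p²) = 2*p*(p + 4*p²))
(-4759 + G)/(R(26) + U(-8, -42)) = (-4759 - 6390)/(26²*(2 + 8*26) + 46/(-8)) = -11149/(676*(2 + 208) + 46*(-⅛)) = -11149/(676*210 - 23/4) = -11149/(141960 - 23/4) = -11149/567817/4 = -11149*4/567817 = -44596/567817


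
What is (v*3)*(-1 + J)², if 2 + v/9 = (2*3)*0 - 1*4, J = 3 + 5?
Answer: -7938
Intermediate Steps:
J = 8
v = -54 (v = -18 + 9*((2*3)*0 - 1*4) = -18 + 9*(6*0 - 4) = -18 + 9*(0 - 4) = -18 + 9*(-4) = -18 - 36 = -54)
(v*3)*(-1 + J)² = (-54*3)*(-1 + 8)² = -162*7² = -162*49 = -7938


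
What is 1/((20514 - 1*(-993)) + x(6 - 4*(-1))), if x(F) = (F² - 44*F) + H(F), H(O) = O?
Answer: 1/21177 ≈ 4.7221e-5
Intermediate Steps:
x(F) = F² - 43*F (x(F) = (F² - 44*F) + F = F² - 43*F)
1/((20514 - 1*(-993)) + x(6 - 4*(-1))) = 1/((20514 - 1*(-993)) + (6 - 4*(-1))*(-43 + (6 - 4*(-1)))) = 1/((20514 + 993) + (6 + 4)*(-43 + (6 + 4))) = 1/(21507 + 10*(-43 + 10)) = 1/(21507 + 10*(-33)) = 1/(21507 - 330) = 1/21177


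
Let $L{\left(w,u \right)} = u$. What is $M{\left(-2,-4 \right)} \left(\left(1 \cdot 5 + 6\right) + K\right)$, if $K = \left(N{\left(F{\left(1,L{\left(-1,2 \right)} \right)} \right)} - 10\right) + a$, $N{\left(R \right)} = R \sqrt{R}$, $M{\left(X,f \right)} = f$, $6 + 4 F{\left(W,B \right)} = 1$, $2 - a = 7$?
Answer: $16 + \frac{5 i \sqrt{5}}{2} \approx 16.0 + 5.5902 i$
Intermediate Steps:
$a = -5$ ($a = 2 - 7 = -5$)
$F{\left(W,B \right)} = - \frac{5}{4}$ ($F{\left(W,B \right)} = - \frac{3}{2} + \frac{1}{4} \cdot 1 = - \frac{3}{2} + \frac{1}{4} = - \frac{5}{4}$)
$N{\left(R \right)} = R^{\frac{3}{2}}$
$K = -15 - \frac{5 i \sqrt{5}}{8}$ ($K = \left(\left(- \frac{5}{4}\right)^{\frac{3}{2}} - 10\right) - 5 = \left(- \frac{5 i \sqrt{5}}{8} - 10\right) - 5 = \left(-10 - \frac{5 i \sqrt{5}}{8}\right) - 5 = -15 - \frac{5 i \sqrt{5}}{8} \approx -15.0 - 1.3975 i$)
$M{\left(-2,-4 \right)} \left(\left(1 \cdot 5 + 6\right) + K\right) = - 4 \left(\left(1 \cdot 5 + 6\right) - \left(15 + \frac{5 i \sqrt{5}}{8}\right)\right) = - 4 \left(\left(5 + 6\right) - \left(15 + \frac{5 i \sqrt{5}}{8}\right)\right) = - 4 \left(11 - \left(15 + \frac{5 i \sqrt{5}}{8}\right)\right) = - 4 \left(-4 - \frac{5 i \sqrt{5}}{8}\right) = 16 + \frac{5 i \sqrt{5}}{2}$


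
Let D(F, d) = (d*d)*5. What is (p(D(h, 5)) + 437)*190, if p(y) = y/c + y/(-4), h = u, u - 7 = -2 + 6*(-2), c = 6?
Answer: 486305/6 ≈ 81051.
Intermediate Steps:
u = -7 (u = 7 + (-2 + 6*(-2)) = 7 + (-2 - 12) = 7 - 14 = -7)
h = -7
D(F, d) = 5*d**2 (D(F, d) = d**2*5 = 5*d**2)
p(y) = -y/12 (p(y) = y/6 + y/(-4) = y*(1/6) + y*(-1/4) = y/6 - y/4 = -y/12)
(p(D(h, 5)) + 437)*190 = (-5*5**2/12 + 437)*190 = (-5*25/12 + 437)*190 = (-1/12*125 + 437)*190 = (-125/12 + 437)*190 = (5119/12)*190 = 486305/6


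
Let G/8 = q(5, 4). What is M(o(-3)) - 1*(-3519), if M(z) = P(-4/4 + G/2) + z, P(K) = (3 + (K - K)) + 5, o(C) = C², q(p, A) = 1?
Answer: 3536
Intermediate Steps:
G = 8 (G = 8*1 = 8)
P(K) = 8 (P(K) = (3 + 0) + 5 = 3 + 5 = 8)
M(z) = 8 + z
M(o(-3)) - 1*(-3519) = (8 + (-3)²) - 1*(-3519) = (8 + 9) + 3519 = 17 + 3519 = 3536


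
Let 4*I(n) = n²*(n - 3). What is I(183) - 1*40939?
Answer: 1466066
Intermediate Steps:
I(n) = n²*(-3 + n)/4 (I(n) = (n²*(n - 3))/4 = (n²*(-3 + n))/4 = n²*(-3 + n)/4)
I(183) - 1*40939 = (¼)*183²*(-3 + 183) - 1*40939 = (¼)*33489*180 - 40939 = 1507005 - 40939 = 1466066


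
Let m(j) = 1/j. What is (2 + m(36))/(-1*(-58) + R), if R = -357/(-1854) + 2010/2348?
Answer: 4413653/128524956 ≈ 0.034341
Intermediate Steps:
R = 190199/181383 (R = -357*(-1/1854) + 2010*(1/2348) = 119/618 + 1005/1174 = 190199/181383 ≈ 1.0486)
(2 + m(36))/(-1*(-58) + R) = (2 + 1/36)/(-1*(-58) + 190199/181383) = (2 + 1/36)/(58 + 190199/181383) = 73/(36*(10710413/181383)) = (73/36)*(181383/10710413) = 4413653/128524956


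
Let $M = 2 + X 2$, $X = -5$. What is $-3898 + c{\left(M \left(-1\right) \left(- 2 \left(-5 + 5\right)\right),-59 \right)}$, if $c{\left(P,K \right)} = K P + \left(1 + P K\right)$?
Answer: $-3897$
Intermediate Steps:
$M = -8$ ($M = 2 - 10 = -8$)
$c{\left(P,K \right)} = 1 + 2 K P$ ($c{\left(P,K \right)} = K P + \left(1 + K P\right) = 1 + 2 K P$)
$-3898 + c{\left(M \left(-1\right) \left(- 2 \left(-5 + 5\right)\right),-59 \right)} = -3898 + \left(1 + 2 \left(-59\right) \left(-8\right) \left(-1\right) \left(- 2 \left(-5 + 5\right)\right)\right) = -3898 + \left(1 + 2 \left(-59\right) 8 \left(\left(-2\right) 0\right)\right) = -3898 + \left(1 + 2 \left(-59\right) 8 \cdot 0\right) = -3898 + \left(1 + 2 \left(-59\right) 0\right) = -3898 + \left(1 + 0\right) = -3898 + 1 = -3897$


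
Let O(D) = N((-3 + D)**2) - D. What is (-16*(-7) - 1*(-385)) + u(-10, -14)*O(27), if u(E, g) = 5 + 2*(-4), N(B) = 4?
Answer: 566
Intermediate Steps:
u(E, g) = -3 (u(E, g) = 5 - 8 = -3)
O(D) = 4 - D
(-16*(-7) - 1*(-385)) + u(-10, -14)*O(27) = (-16*(-7) - 1*(-385)) - 3*(4 - 1*27) = (112 + 385) - 3*(4 - 27) = 497 - 3*(-23) = 497 + 69 = 566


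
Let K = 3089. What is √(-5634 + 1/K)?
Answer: 5*I*√2150367193/3089 ≈ 75.06*I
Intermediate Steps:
√(-5634 + 1/K) = √(-5634 + 1/3089) = √(-17403425/3089) = 5*I*√2150367193/3089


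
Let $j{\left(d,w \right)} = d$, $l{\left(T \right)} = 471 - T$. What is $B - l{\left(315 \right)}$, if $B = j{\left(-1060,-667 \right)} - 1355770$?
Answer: $-1356986$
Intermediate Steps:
$B = -1356830$ ($B = -1060 - 1355770 = -1356830$)
$B - l{\left(315 \right)} = -1356830 - \left(471 - 315\right) = -1356830 - 156 = -1356986$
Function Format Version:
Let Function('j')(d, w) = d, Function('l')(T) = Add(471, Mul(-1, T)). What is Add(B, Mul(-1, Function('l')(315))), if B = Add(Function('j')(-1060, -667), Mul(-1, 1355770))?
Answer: -1356986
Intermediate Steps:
B = -1356830 (B = Add(-1060, Mul(-1, 1355770)) = Add(-1060, -1355770) = -1356830)
Add(B, Mul(-1, Function('l')(315))) = Add(-1356830, Mul(-1, Add(471, Mul(-1, 315)))) = Add(-1356830, Mul(-1, Add(471, -315))) = Add(-1356830, Mul(-1, 156)) = Add(-1356830, -156) = -1356986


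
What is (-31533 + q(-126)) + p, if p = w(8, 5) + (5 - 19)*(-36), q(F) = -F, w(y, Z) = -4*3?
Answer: -30915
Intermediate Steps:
w(y, Z) = -12
p = 492 (p = -12 + (5 - 19)*(-36) = -12 - 14*(-36) = -12 + 504 = 492)
(-31533 + q(-126)) + p = (-31533 - 1*(-126)) + 492 = (-31533 + 126) + 492 = -31407 + 492 = -30915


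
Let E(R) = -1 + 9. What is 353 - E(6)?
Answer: 345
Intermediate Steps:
E(R) = 8
353 - E(6) = 353 - 1*8 = 353 - 8 = 345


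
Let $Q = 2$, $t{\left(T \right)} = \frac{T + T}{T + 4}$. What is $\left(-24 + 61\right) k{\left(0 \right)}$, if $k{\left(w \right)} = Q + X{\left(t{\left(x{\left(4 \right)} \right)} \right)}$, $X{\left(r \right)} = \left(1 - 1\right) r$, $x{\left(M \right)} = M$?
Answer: $74$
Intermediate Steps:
$t{\left(T \right)} = \frac{2 T}{4 + T}$
$X{\left(r \right)} = 0$ ($X{\left(r \right)} = 0 r = 0$)
$k{\left(w \right)} = 2$ ($k{\left(w \right)} = 2 + 0 = 2$)
$\left(-24 + 61\right) k{\left(0 \right)} = \left(-24 + 61\right) 2 = 37 \cdot 2 = 74$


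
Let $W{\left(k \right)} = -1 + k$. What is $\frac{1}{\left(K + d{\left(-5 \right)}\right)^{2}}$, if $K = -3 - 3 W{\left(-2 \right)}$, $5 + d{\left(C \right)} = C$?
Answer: $\frac{1}{16} \approx 0.0625$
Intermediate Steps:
$d{\left(C \right)} = -5 + C$
$K = 6$ ($K = -3 - 3 \left(-1 - 2\right) = -3 - -9 = -3 + 9 = 6$)
$\frac{1}{\left(K + d{\left(-5 \right)}\right)^{2}} = \frac{1}{\left(6 - 10\right)^{2}} = \frac{1}{\left(-4\right)^{2}} = \frac{1}{16}$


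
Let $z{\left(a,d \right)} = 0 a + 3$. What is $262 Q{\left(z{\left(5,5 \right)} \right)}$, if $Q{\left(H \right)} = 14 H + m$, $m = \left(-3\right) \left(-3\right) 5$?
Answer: $22794$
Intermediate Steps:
$z{\left(a,d \right)} = 3$ ($z{\left(a,d \right)} = 0 + 3 = 3$)
$m = 45$ ($m = 9 \cdot 5 = 45$)
$Q{\left(H \right)} = 45 + 14 H$ ($Q{\left(H \right)} = 14 H + 45 = 45 + 14 H$)
$262 Q{\left(z{\left(5,5 \right)} \right)} = 262 \left(45 + 14 \cdot 3\right) = 262 \left(45 + 42\right) = 262 \cdot 87 = 22794$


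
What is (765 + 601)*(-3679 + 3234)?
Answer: -607870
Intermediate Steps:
(765 + 601)*(-3679 + 3234) = 1366*(-445) = -607870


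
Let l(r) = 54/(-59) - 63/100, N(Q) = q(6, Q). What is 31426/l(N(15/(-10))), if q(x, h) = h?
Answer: -185413400/9117 ≈ -20337.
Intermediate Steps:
N(Q) = Q
l(r) = -9117/5900 (l(r) = 54*(-1/59) - 63*1/100 = -54/59 - 63/100 = -9117/5900)
31426/l(N(15/(-10))) = 31426/(-9117/5900) = 31426*(-5900/9117) = -185413400/9117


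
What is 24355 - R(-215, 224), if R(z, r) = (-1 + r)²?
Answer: -25374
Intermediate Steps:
24355 - R(-215, 224) = 24355 - (-1 + 224)² = 24355 - 1*223² = 24355 - 1*49729 = 24355 - 49729 = -25374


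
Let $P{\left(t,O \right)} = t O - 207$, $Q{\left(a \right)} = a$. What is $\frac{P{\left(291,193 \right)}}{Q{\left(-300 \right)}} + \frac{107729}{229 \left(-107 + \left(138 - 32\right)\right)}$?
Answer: $- \frac{3761052}{5725} \approx -656.95$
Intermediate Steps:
$P{\left(t,O \right)} = -207 + O t$ ($P{\left(t,O \right)} = O t - 207 = -207 + O t$)
$\frac{P{\left(291,193 \right)}}{Q{\left(-300 \right)}} + \frac{107729}{229 \left(-107 + \left(138 - 32\right)\right)} = \frac{-207 + 193 \cdot 291}{-300} + \frac{107729}{229 \left(-107 + \left(138 - 32\right)\right)} = \left(-207 + 56163\right) \left(- \frac{1}{300}\right) + \frac{107729}{229 \left(-107 + \left(138 - 32\right)\right)} = 55956 \left(- \frac{1}{300}\right) + \frac{107729}{229 \left(-107 + 106\right)} = - \frac{4663}{25} + \frac{107729}{229 \left(-1\right)} = - \frac{4663}{25} + \frac{107729}{-229} = - \frac{4663}{25} + 107729 \left(- \frac{1}{229}\right) = - \frac{4663}{25} - \frac{107729}{229} = - \frac{3761052}{5725}$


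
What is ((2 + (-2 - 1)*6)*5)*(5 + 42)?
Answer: -3760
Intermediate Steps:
((2 + (-2 - 1)*6)*5)*(5 + 42) = ((2 - 3*6)*5)*47 = ((2 - 18)*5)*47 = -16*5*47 = -80*47 = -3760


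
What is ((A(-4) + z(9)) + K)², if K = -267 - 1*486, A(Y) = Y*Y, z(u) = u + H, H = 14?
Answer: 509796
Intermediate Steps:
z(u) = 14 + u (z(u) = u + 14 = 14 + u)
A(Y) = Y²
K = -753 (K = -267 - 486 = -753)
((A(-4) + z(9)) + K)² = (((-4)² + (14 + 9)) - 753)² = ((16 + 23) - 753)² = (39 - 753)² = (-714)² = 509796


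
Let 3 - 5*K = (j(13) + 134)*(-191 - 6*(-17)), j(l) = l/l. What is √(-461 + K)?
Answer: √48565/5 ≈ 44.075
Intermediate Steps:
j(l) = 1
K = 12018/5 (K = ⅗ - (1 + 134)*(-191 - 6*(-17))/5 = ⅗ - 27*(-191 + 102) = ⅗ - 27*(-89) = ⅗ - ⅕*(-12015) = ⅗ + 2403 = 12018/5 ≈ 2403.6)
√(-461 + K) = √(-461 + 12018/5) = √(9713/5) = √48565/5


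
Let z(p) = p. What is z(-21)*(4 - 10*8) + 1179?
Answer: 2775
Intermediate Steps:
z(-21)*(4 - 10*8) + 1179 = -21*(4 - 10*8) + 1179 = -21*(4 - 80) + 1179 = -21*(-76) + 1179 = 1596 + 1179 = 2775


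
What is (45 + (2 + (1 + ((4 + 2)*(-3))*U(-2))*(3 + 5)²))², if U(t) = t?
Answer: 5832225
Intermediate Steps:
(45 + (2 + (1 + ((4 + 2)*(-3))*U(-2))*(3 + 5)²))² = (45 + (2 + (1 + ((4 + 2)*(-3))*(-2))*(3 + 5)²))² = (45 + (2 + (1 + (6*(-3))*(-2))*8²))² = (45 + (2 + (1 - 18*(-2))*64))² = (45 + (2 + (1 + 36)*64))² = (45 + (2 + 37*64))² = (45 + (2 + 2368))² = (45 + 2370)² = 2415² = 5832225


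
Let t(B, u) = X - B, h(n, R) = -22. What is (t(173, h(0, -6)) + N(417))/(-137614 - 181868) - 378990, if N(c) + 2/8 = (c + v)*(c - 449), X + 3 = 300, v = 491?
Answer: -484321816991/1277928 ≈ -3.7899e+5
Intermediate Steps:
X = 297 (X = -3 + 300 = 297)
t(B, u) = 297 - B
N(c) = -1/4 + (-449 + c)*(491 + c) (N(c) = -1/4 + (c + 491)*(c - 449) = -1/4 + (491 + c)*(-449 + c) = -1/4 + (-449 + c)*(491 + c))
(t(173, h(0, -6)) + N(417))/(-137614 - 181868) - 378990 = ((297 - 1*173) + (-881837/4 + 417**2 + 42*417))/(-137614 - 181868) - 378990 = ((297 - 173) + (-881837/4 + 173889 + 17514))/(-319482) - 378990 = (124 - 116225/4)*(-1/319482) - 378990 = -115729/4*(-1/319482) - 378990 = 115729/1277928 - 378990 = -484321816991/1277928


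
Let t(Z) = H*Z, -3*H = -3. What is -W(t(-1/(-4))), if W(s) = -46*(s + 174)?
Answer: 16031/2 ≈ 8015.5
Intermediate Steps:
H = 1 (H = -⅓*(-3) = 1)
t(Z) = Z (t(Z) = 1*Z = Z)
W(s) = -8004 - 46*s (W(s) = -46*(174 + s) = -8004 - 46*s)
-W(t(-1/(-4))) = -(-8004 - (-46)/(-4)) = -(-8004 - (-46)*(-1)/4) = -(-8004 - 46*¼) = -(-8004 - 23/2) = -1*(-16031/2) = 16031/2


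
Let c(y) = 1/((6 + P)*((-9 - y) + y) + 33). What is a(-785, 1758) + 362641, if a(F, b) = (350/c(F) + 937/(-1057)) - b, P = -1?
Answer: 377012994/1057 ≈ 3.5668e+5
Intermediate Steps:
c(y) = -1/12 (c(y) = 1/((6 - 1)*((-9 - y) + y) + 33) = 1/(5*(-9) + 33) = 1/(-45 + 33) = 1/(-12) = -1/12)
a(F, b) = -4440337/1057 - b (a(F, b) = (350/(-1/12) + 937/(-1057)) - b = (350*(-12) + 937*(-1/1057)) - b = (-4200 - 937/1057) - b = -4440337/1057 - b)
a(-785, 1758) + 362641 = (-4440337/1057 - 1*1758) + 362641 = (-4440337/1057 - 1758) + 362641 = -6298543/1057 + 362641 = 377012994/1057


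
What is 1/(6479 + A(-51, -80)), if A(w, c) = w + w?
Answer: 1/6377 ≈ 0.00015681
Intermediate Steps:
A(w, c) = 2*w
1/(6479 + A(-51, -80)) = 1/(6479 + 2*(-51)) = 1/(6479 - 102) = 1/6377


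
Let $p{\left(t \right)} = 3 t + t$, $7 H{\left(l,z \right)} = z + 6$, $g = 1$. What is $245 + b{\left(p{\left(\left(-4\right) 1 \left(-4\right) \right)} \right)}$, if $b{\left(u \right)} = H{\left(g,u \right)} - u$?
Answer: $191$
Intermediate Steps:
$H{\left(l,z \right)} = \frac{6}{7} + \frac{z}{7}$ ($H{\left(l,z \right)} = \frac{z + 6}{7} = \frac{6 + z}{7} = \frac{6}{7} + \frac{z}{7}$)
$p{\left(t \right)} = 4 t$
$b{\left(u \right)} = \frac{6}{7} - \frac{6 u}{7}$ ($b{\left(u \right)} = \left(\frac{6}{7} + \frac{u}{7}\right) - u = \frac{6}{7} - \frac{6 u}{7}$)
$245 + b{\left(p{\left(\left(-4\right) 1 \left(-4\right) \right)} \right)} = 245 + \left(\frac{6}{7} - \frac{6 \cdot 4 \left(-4\right) 1 \left(-4\right)}{7}\right) = 245 + \left(\frac{6}{7} - \frac{6 \cdot 4 \left(\left(-4\right) \left(-4\right)\right)}{7}\right) = 245 + \left(\frac{6}{7} - \frac{6 \cdot 4 \cdot 16}{7}\right) = 245 + \left(\frac{6}{7} - \frac{384}{7}\right) = 245 - 54 = 191$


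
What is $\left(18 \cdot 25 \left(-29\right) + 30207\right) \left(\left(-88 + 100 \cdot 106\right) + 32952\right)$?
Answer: $745711848$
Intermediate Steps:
$\left(18 \cdot 25 \left(-29\right) + 30207\right) \left(\left(-88 + 100 \cdot 106\right) + 32952\right) = \left(450 \left(-29\right) + 30207\right) \left(\left(-88 + 10600\right) + 32952\right) = \left(-13050 + 30207\right) \left(10512 + 32952\right) = 17157 \cdot 43464 = 745711848$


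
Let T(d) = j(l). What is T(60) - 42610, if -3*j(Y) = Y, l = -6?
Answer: -42608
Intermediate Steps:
j(Y) = -Y/3
T(d) = 2 (T(d) = -⅓*(-6) = 2)
T(60) - 42610 = 2 - 42610 = -42608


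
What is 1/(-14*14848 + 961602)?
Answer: 1/753730 ≈ 1.3267e-6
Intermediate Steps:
1/(-14*14848 + 961602) = 1/(-207872 + 961602) = 1/753730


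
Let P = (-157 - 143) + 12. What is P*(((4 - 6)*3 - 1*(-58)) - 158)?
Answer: 30528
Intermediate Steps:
P = -288 (P = -300 + 12 = -288)
P*(((4 - 6)*3 - 1*(-58)) - 158) = -288*(((4 - 6)*3 - 1*(-58)) - 158) = -288*((-2*3 + 58) - 158) = -288*((-6 + 58) - 158) = -288*(52 - 158) = -288*(-106) = 30528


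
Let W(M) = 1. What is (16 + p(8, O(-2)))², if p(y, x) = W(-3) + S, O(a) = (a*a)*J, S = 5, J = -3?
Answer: 484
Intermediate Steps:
O(a) = -3*a² (O(a) = (a*a)*(-3) = a²*(-3) = -3*a²)
p(y, x) = 6 (p(y, x) = 1 + 5 = 6)
(16 + p(8, O(-2)))² = (16 + 6)² = 22² = 484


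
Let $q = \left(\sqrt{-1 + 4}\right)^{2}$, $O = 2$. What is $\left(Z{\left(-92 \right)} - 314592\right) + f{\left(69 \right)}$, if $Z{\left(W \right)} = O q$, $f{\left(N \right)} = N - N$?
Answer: $-314586$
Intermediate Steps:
$f{\left(N \right)} = 0$
$q = 3$ ($q = \left(\sqrt{3}\right)^{2} = 3$)
$Z{\left(W \right)} = 6$ ($Z{\left(W \right)} = 2 \cdot 3 = 6$)
$\left(Z{\left(-92 \right)} - 314592\right) + f{\left(69 \right)} = \left(6 - 314592\right) + 0 = -314586 + 0 = -314586$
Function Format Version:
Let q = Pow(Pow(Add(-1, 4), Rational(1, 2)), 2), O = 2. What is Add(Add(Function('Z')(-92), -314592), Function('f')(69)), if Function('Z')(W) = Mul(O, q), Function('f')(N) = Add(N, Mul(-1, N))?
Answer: -314586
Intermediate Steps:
Function('f')(N) = 0
q = 3 (q = Pow(Pow(3, Rational(1, 2)), 2) = 3)
Function('Z')(W) = 6 (Function('Z')(W) = Mul(2, 3) = 6)
Add(Add(Function('Z')(-92), -314592), Function('f')(69)) = Add(Add(6, -314592), 0) = Add(-314586, 0) = -314586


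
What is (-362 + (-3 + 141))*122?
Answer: -27328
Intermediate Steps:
(-362 + (-3 + 141))*122 = (-362 + 138)*122 = -224*122 = -27328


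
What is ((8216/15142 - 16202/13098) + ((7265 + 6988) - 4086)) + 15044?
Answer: 1249989448690/49582479 ≈ 25210.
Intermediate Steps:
((8216/15142 - 16202/13098) + ((7265 + 6988) - 4086)) + 15044 = ((8216*(1/15142) - 16202*1/13098) + (14253 - 4086)) + 15044 = ((4108/7571 - 8101/6549) + 10167) + 15044 = (-34429379/49582479 + 10167) + 15044 = 504070634614/49582479 + 15044 = 1249989448690/49582479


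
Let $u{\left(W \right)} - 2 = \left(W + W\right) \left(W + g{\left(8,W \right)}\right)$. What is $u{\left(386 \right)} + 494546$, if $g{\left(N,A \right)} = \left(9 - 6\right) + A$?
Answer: $1092848$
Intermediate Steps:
$g{\left(N,A \right)} = 3 + A$
$u{\left(W \right)} = 2 + 2 W \left(3 + 2 W\right)$ ($u{\left(W \right)} = 2 + \left(W + W\right) \left(W + \left(3 + W\right)\right) = 2 + 2 W \left(3 + 2 W\right)$)
$u{\left(386 \right)} + 494546 = \left(2 + 4 \cdot 386^{2} + 6 \cdot 386\right) + 494546 = \left(2 + 4 \cdot 148996 + 2316\right) + 494546 = \left(2 + 595984 + 2316\right) + 494546 = 598302 + 494546 = 1092848$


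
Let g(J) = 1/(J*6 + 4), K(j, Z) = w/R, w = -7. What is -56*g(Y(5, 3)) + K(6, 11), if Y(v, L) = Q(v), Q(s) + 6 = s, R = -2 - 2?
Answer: 119/4 ≈ 29.750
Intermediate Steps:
R = -4
Q(s) = -6 + s
Y(v, L) = -6 + v
K(j, Z) = 7/4 (K(j, Z) = -7/(-4) = -7*(-¼) = 7/4)
g(J) = 1/(4 + 6*J) (g(J) = 1/(6*J + 4) = 1/(4 + 6*J))
-56*g(Y(5, 3)) + K(6, 11) = -28/(2 + 3*(-6 + 5)) + 7/4 = -28/(2 + 3*(-1)) + 7/4 = -28/(2 - 3) + 7/4 = -28/(-1) + 7/4 = -28*(-1) + 7/4 = -56*(-½) + 7/4 = 28 + 7/4 = 119/4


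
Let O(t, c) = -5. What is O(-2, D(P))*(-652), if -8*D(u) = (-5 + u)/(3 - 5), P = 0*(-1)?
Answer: 3260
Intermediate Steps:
P = 0
D(u) = -5/16 + u/16 (D(u) = -(-5 + u)/(8*(3 - 5)) = -(-5 + u)/(8*(-2)) = -(-5 + u)*(-1)/(8*2) = -(5/2 - u/2)/8 = -5/16 + u/16)
O(-2, D(P))*(-652) = -5*(-652) = 3260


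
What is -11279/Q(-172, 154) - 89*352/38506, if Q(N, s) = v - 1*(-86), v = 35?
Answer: -219049931/2329613 ≈ -94.028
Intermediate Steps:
Q(N, s) = 121 (Q(N, s) = 35 - 1*(-86) = 35 + 86 = 121)
-11279/Q(-172, 154) - 89*352/38506 = -11279/121 - 89*352/38506 = -11279*1/121 - 31328*1/38506 = -11279/121 - 15664/19253 = -219049931/2329613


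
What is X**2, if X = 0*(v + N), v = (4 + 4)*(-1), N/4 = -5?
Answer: 0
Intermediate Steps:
N = -20 (N = 4*(-5) = -20)
v = -8 (v = 8*(-1) = -8)
X = 0 (X = 0*(-8 - 20) = 0*(-28) = 0)
X**2 = 0**2 = 0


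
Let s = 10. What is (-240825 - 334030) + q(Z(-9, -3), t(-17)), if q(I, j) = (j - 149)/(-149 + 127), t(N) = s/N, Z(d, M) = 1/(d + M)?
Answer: -214993227/374 ≈ -5.7485e+5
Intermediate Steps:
Z(d, M) = 1/(M + d)
t(N) = 10/N
q(I, j) = 149/22 - j/22 (q(I, j) = (-149 + j)/(-22) = (-149 + j)*(-1/22) = 149/22 - j/22)
(-240825 - 334030) + q(Z(-9, -3), t(-17)) = (-240825 - 334030) + (149/22 - 5/(11*(-17))) = -574855 + (149/22 - 5*(-1)/(11*17)) = -574855 + (149/22 - 1/22*(-10/17)) = -574855 + (149/22 + 5/187) = -574855 + 2543/374 = -214993227/374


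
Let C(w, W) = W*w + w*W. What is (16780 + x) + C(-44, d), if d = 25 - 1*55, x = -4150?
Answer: 15270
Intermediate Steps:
d = -30 (d = 25 - 55 = -30)
C(w, W) = 2*W*w (C(w, W) = W*w + W*w = 2*W*w)
(16780 + x) + C(-44, d) = (16780 - 4150) + 2*(-30)*(-44) = 12630 + 2640 = 15270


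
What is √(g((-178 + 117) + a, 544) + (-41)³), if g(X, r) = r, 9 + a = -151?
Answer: I*√68377 ≈ 261.49*I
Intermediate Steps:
a = -160 (a = -9 - 151 = -160)
√(g((-178 + 117) + a, 544) + (-41)³) = √(544 + (-41)³) = √(544 - 68921) = √(-68377) = I*√68377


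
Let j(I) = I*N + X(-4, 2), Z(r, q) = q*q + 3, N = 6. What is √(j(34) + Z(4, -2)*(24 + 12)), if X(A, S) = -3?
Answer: √453 ≈ 21.284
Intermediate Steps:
Z(r, q) = 3 + q² (Z(r, q) = q² + 3 = 3 + q²)
j(I) = -3 + 6*I (j(I) = I*6 - 3 = 6*I - 3 = -3 + 6*I)
√(j(34) + Z(4, -2)*(24 + 12)) = √((-3 + 6*34) + (3 + (-2)²)*(24 + 12)) = √((-3 + 204) + (3 + 4)*36) = √(201 + 7*36) = √(201 + 252) = √453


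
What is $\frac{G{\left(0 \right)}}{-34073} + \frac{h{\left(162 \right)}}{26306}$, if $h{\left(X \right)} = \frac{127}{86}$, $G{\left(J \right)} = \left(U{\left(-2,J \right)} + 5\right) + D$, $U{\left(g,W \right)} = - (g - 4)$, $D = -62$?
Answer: $\frac{119705387}{77083893068} \approx 0.0015529$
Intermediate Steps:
$U{\left(g,W \right)} = 4 - g$ ($U{\left(g,W \right)} = - (-4 + g) = 4 - g$)
$G{\left(J \right)} = -51$ ($G{\left(J \right)} = \left(\left(4 - -2\right) + 5\right) - 62 = \left(\left(4 + 2\right) + 5\right) - 62 = \left(6 + 5\right) - 62 = 11 - 62 = -51$)
$h{\left(X \right)} = \frac{127}{86}$ ($h{\left(X \right)} = 127 \cdot \frac{1}{86} = \frac{127}{86}$)
$\frac{G{\left(0 \right)}}{-34073} + \frac{h{\left(162 \right)}}{26306} = - \frac{51}{-34073} + \frac{127}{86 \cdot 26306} = \left(-51\right) \left(- \frac{1}{34073}\right) + \frac{127}{86} \cdot \frac{1}{26306} = \frac{51}{34073} + \frac{127}{2262316} = \frac{119705387}{77083893068}$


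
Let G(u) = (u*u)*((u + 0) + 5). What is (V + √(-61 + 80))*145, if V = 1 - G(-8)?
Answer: 27985 + 145*√19 ≈ 28617.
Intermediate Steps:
G(u) = u²*(5 + u) (G(u) = u²*(u + 5) = u²*(5 + u))
V = 193 (V = 1 - (-8)²*(5 - 8) = 1 - 64*(-3) = 1 - 1*(-192) = 1 + 192 = 193)
(V + √(-61 + 80))*145 = (193 + √(-61 + 80))*145 = (193 + √19)*145 = 27985 + 145*√19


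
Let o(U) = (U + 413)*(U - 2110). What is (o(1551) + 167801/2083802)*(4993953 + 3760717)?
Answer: -10014274571131438585/1041901 ≈ -9.6115e+12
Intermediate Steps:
o(U) = (-2110 + U)*(413 + U) (o(U) = (413 + U)*(-2110 + U) = (-2110 + U)*(413 + U))
(o(1551) + 167801/2083802)*(4993953 + 3760717) = ((-871430 + 1551**2 - 1697*1551) + 167801/2083802)*(4993953 + 3760717) = ((-871430 + 2405601 - 2632047) + 167801*(1/2083802))*8754670 = (-1097876 + 167801/2083802)*8754670 = -2287756036751/2083802*8754670 = -10014274571131438585/1041901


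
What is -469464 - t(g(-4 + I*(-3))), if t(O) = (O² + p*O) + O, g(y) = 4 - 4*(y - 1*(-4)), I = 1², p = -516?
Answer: -461480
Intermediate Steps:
I = 1
g(y) = -12 - 4*y (g(y) = 4 - 4*(y + 4) = 4 - 4*(4 + y) = 4 + (-16 - 4*y) = -12 - 4*y)
t(O) = O² - 515*O (t(O) = (O² - 516*O) + O = O² - 515*O)
-469464 - t(g(-4 + I*(-3))) = -469464 - (-12 - 4*(-4 + 1*(-3)))*(-515 + (-12 - 4*(-4 + 1*(-3)))) = -469464 - (-12 - 4*(-4 - 3))*(-515 + (-12 - 4*(-4 - 3))) = -469464 - (-12 - 4*(-7))*(-515 + (-12 - 4*(-7))) = -469464 - (-12 + 28)*(-515 + (-12 + 28)) = -469464 - 16*(-515 + 16) = -469464 - 16*(-499) = -469464 - 1*(-7984) = -469464 + 7984 = -461480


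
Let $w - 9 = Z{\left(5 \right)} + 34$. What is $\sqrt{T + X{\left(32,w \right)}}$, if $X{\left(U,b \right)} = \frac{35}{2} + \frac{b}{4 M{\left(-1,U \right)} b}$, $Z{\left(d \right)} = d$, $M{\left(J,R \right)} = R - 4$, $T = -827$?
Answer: $\frac{i \sqrt{634641}}{28} \approx 28.452 i$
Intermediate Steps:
$M{\left(J,R \right)} = -4 + R$
$w = 48$ ($w = 9 + \left(5 + 34\right) = 9 + 39 = 48$)
$X{\left(U,b \right)} = \frac{35}{2} + \frac{1}{-16 + 4 U}$ ($X{\left(U,b \right)} = \frac{35}{2} + \frac{b}{4 \left(-4 + U\right) b} = 35 \cdot \frac{1}{2} + \frac{b}{\left(-16 + 4 U\right) b} = \frac{35}{2} + \frac{b}{b \left(-16 + 4 U\right)} = \frac{35}{2} + b \frac{1}{b \left(-16 + 4 U\right)} = \frac{35}{2} + \frac{1}{-16 + 4 U}$)
$\sqrt{T + X{\left(32,w \right)}} = \sqrt{-827 + \frac{-279 + 70 \cdot 32}{4 \left(-4 + 32\right)}} = \sqrt{-827 + \frac{-279 + 2240}{4 \cdot 28}} = \sqrt{-827 + \frac{1}{4} \cdot \frac{1}{28} \cdot 1961} = \sqrt{-827 + \frac{1961}{112}} = \sqrt{- \frac{90663}{112}} = \frac{i \sqrt{634641}}{28}$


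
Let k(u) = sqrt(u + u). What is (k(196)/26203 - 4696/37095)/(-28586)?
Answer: 2348/530198835 - 7*sqrt(2)/374519479 ≈ 4.4021e-6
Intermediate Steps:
k(u) = sqrt(2)*sqrt(u) (k(u) = sqrt(2*u) = sqrt(2)*sqrt(u))
(k(196)/26203 - 4696/37095)/(-28586) = ((sqrt(2)*sqrt(196))/26203 - 4696/37095)/(-28586) = ((sqrt(2)*14)*(1/26203) - 4696*1/37095)*(-1/28586) = ((14*sqrt(2))*(1/26203) - 4696/37095)*(-1/28586) = (14*sqrt(2)/26203 - 4696/37095)*(-1/28586) = (-4696/37095 + 14*sqrt(2)/26203)*(-1/28586) = 2348/530198835 - 7*sqrt(2)/374519479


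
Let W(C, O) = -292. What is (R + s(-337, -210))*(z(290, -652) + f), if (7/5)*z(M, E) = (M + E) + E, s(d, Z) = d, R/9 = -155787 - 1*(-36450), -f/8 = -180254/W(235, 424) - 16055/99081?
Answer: 307959230450443220/50630391 ≈ 6.0825e+9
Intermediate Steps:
f = -35710117028/7232913 (f = -8*(-180254/(-292) - 16055/99081) = -8*(-180254*(-1/292) - 16055*1/99081) = -8*(90127/146 - 16055/99081) = -8*8927529257/14465826 = -35710117028/7232913 ≈ -4937.2)
R = -1074033 (R = 9*(-155787 - 1*(-36450)) = 9*(-155787 + 36450) = 9*(-119337) = -1074033)
z(M, E) = 5*M/7 + 10*E/7 (z(M, E) = 5*((M + E) + E)/7 = 5*((E + M) + E)/7 = 5*(M + 2*E)/7 = 5*M/7 + 10*E/7)
(R + s(-337, -210))*(z(290, -652) + f) = (-1074033 - 337)*(((5/7)*290 + (10/7)*(-652)) - 35710117028/7232913) = -1074370*((1450/7 - 6520/7) - 35710117028/7232913) = -1074370*(-5070/7 - 35710117028/7232913) = -1074370*(-286641688106/50630391) = 307959230450443220/50630391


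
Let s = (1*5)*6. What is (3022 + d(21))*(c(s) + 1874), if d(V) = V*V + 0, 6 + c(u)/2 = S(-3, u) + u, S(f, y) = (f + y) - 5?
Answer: 6808258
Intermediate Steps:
S(f, y) = -5 + f + y
s = 30 (s = 5*6 = 30)
c(u) = -28 + 4*u (c(u) = -12 + 2*((-5 - 3 + u) + u) = -12 + 2*((-8 + u) + u) = -12 + 2*(-8 + 2*u) = -12 + (-16 + 4*u) = -28 + 4*u)
d(V) = V**2 (d(V) = V**2 + 0 = V**2)
(3022 + d(21))*(c(s) + 1874) = (3022 + 21**2)*((-28 + 4*30) + 1874) = (3022 + 441)*((-28 + 120) + 1874) = 3463*(92 + 1874) = 3463*1966 = 6808258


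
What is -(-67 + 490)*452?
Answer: -191196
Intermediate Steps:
-(-67 + 490)*452 = -423*452 = -1*191196 = -191196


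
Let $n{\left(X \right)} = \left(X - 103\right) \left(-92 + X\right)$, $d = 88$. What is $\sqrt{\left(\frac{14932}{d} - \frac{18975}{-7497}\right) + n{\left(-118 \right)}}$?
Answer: $\frac{\sqrt{2873438518434}}{7854} \approx 215.83$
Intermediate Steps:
$n{\left(X \right)} = \left(-103 + X\right) \left(-92 + X\right)$
$\sqrt{\left(\frac{14932}{d} - \frac{18975}{-7497}\right) + n{\left(-118 \right)}} = \sqrt{\left(\frac{14932}{88} - \frac{18975}{-7497}\right) + \left(9476 + \left(-118\right)^{2} - -23010\right)} = \sqrt{\left(14932 \cdot \frac{1}{88} - - \frac{6325}{2499}\right) + \left(9476 + 13924 + 23010\right)} = \sqrt{\left(\frac{3733}{22} + \frac{6325}{2499}\right) + 46410} = \sqrt{\frac{9467917}{54978} + 46410} = \sqrt{\frac{2560996897}{54978}} = \frac{\sqrt{2873438518434}}{7854}$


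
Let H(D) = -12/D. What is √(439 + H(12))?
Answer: √438 ≈ 20.928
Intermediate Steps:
√(439 + H(12)) = √(439 - 12/12) = √(439 - 12*1/12) = √(439 - 1) = √438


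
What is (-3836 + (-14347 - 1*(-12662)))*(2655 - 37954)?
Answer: 194885779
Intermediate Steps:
(-3836 + (-14347 - 1*(-12662)))*(2655 - 37954) = (-3836 + (-14347 + 12662))*(-35299) = (-3836 - 1685)*(-35299) = -5521*(-35299) = 194885779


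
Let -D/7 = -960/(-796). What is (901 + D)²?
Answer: 31548509161/39601 ≈ 7.9666e+5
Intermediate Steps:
D = -1680/199 (D = -(-6720)/(-796) = -(-6720)*(-1)/796 = -7*240/199 = -1680/199 ≈ -8.4422)
(901 + D)² = (901 - 1680/199)² = (177619/199)² = 31548509161/39601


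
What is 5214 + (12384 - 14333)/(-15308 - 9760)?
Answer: 130706501/25068 ≈ 5214.1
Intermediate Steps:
5214 + (12384 - 14333)/(-15308 - 9760) = 5214 - 1949/(-25068) = 5214 - 1949*(-1/25068) = 5214 + 1949/25068 = 130706501/25068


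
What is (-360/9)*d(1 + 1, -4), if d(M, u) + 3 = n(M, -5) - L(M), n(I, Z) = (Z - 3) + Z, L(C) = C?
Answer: 720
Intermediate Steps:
n(I, Z) = -3 + 2*Z (n(I, Z) = (-3 + Z) + Z = -3 + 2*Z)
d(M, u) = -16 - M (d(M, u) = -3 + ((-3 + 2*(-5)) - M) = -3 + ((-3 - 10) - M) = -3 + (-13 - M) = -16 - M)
(-360/9)*d(1 + 1, -4) = (-360/9)*(-16 - (1 + 1)) = (-360/9)*(-16 - 1*2) = (-20*2)*(-16 - 2) = -40*(-18) = 720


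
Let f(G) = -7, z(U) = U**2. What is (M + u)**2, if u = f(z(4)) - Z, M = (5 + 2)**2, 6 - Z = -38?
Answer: 4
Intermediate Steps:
Z = 44 (Z = 6 - 1*(-38) = 6 + 38 = 44)
M = 49 (M = 7**2 = 49)
u = -51 (u = -7 - 1*44 = -7 - 44 = -51)
(M + u)**2 = (49 - 51)**2 = (-2)**2 = 4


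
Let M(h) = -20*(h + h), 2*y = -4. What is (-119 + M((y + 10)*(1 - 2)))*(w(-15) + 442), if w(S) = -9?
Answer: 87033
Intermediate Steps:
y = -2 (y = (½)*(-4) = -2)
M(h) = -40*h
(-119 + M((y + 10)*(1 - 2)))*(w(-15) + 442) = (-119 - 40*(-2 + 10)*(1 - 2))*(-9 + 442) = (-119 - 320*(-1))*433 = (-119 - 40*(-8))*433 = (-119 + 320)*433 = 201*433 = 87033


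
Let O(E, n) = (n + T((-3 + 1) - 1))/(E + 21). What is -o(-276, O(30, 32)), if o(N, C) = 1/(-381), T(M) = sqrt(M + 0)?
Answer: 1/381 ≈ 0.0026247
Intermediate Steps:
T(M) = sqrt(M)
O(E, n) = (n + I*sqrt(3))/(21 + E) (O(E, n) = (n + sqrt((-3 + 1) - 1))/(E + 21) = (n + sqrt(-2 - 1))/(21 + E) = (n + sqrt(-3))/(21 + E) = (n + I*sqrt(3))/(21 + E))
o(N, C) = -1/381
-o(-276, O(30, 32)) = -1*(-1/381) = 1/381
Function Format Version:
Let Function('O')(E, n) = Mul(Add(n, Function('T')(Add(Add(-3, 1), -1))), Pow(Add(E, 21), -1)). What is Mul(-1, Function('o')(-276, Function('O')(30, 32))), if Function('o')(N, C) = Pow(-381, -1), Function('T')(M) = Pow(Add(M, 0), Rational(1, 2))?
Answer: Rational(1, 381) ≈ 0.0026247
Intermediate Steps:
Function('T')(M) = Pow(M, Rational(1, 2))
Function('O')(E, n) = Mul(Pow(Add(21, E), -1), Add(n, Mul(I, Pow(3, Rational(1, 2))))) (Function('O')(E, n) = Mul(Add(n, Pow(Add(Add(-3, 1), -1), Rational(1, 2))), Pow(Add(E, 21), -1)) = Mul(Add(n, Pow(Add(-2, -1), Rational(1, 2))), Pow(Add(21, E), -1)) = Mul(Add(n, Pow(-3, Rational(1, 2))), Pow(Add(21, E), -1)) = Mul(Add(n, Mul(I, Pow(3, Rational(1, 2)))), Pow(Add(21, E), -1)) = Mul(Pow(Add(21, E), -1), Add(n, Mul(I, Pow(3, Rational(1, 2))))))
Function('o')(N, C) = Rational(-1, 381)
Mul(-1, Function('o')(-276, Function('O')(30, 32))) = Mul(-1, Rational(-1, 381)) = Rational(1, 381)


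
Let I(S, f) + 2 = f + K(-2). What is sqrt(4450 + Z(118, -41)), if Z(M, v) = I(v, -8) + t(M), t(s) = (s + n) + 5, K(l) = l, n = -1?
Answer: 4*sqrt(285) ≈ 67.528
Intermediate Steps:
t(s) = 4 + s (t(s) = (s - 1) + 5 = (-1 + s) + 5 = 4 + s)
I(S, f) = -4 + f (I(S, f) = -2 + (f - 2) = -2 + (-2 + f) = -4 + f)
Z(M, v) = -8 + M (Z(M, v) = (-4 - 8) + (4 + M) = -12 + (4 + M) = -8 + M)
sqrt(4450 + Z(118, -41)) = sqrt(4450 + (-8 + 118)) = sqrt(4450 + 110) = sqrt(4560) = 4*sqrt(285)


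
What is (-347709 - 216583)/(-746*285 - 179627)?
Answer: 564292/392237 ≈ 1.4387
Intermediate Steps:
(-347709 - 216583)/(-746*285 - 179627) = -564292/(-212610 - 179627) = -564292/(-392237) = -564292*(-1/392237) = 564292/392237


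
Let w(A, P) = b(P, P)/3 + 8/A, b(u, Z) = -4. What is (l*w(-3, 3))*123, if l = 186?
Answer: -91512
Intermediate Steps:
w(A, P) = -4/3 + 8/A
(l*w(-3, 3))*123 = (186*(-4/3 + 8/(-3)))*123 = (186*(-4/3 + 8*(-⅓)))*123 = (186*(-4/3 - 8/3))*123 = (186*(-4))*123 = -744*123 = -91512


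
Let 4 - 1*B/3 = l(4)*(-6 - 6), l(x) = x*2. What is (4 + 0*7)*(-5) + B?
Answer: 280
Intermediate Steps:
l(x) = 2*x
B = 300 (B = 12 - 3*2*4*(-6 - 6) = 12 - 24*(-12) = 12 - 3*(-96) = 12 + 288 = 300)
(4 + 0*7)*(-5) + B = (4 + 0*7)*(-5) + 300 = (4 + 0)*(-5) + 300 = 4*(-5) + 300 = -20 + 300 = 280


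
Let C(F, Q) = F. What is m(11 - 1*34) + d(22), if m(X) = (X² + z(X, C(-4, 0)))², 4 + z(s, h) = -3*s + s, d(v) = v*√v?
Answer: 326041 + 22*√22 ≈ 3.2614e+5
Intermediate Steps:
d(v) = v^(3/2)
z(s, h) = -4 - 2*s (z(s, h) = -4 + (-3*s + s) = -4 - 2*s)
m(X) = (-4 + X² - 2*X)² (m(X) = (X² + (-4 - 2*X))² = (-4 + X² - 2*X)²)
m(11 - 1*34) + d(22) = (4 - (11 - 1*34)² + 2*(11 - 1*34))² + 22^(3/2) = (4 - (11 - 34)² + 2*(11 - 34))² + 22*√22 = (4 - 1*(-23)² + 2*(-23))² + 22*√22 = (4 - 1*529 - 46)² + 22*√22 = (4 - 529 - 46)² + 22*√22 = (-571)² + 22*√22 = 326041 + 22*√22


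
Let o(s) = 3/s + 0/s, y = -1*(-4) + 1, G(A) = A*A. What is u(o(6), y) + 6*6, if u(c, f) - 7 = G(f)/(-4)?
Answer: 147/4 ≈ 36.750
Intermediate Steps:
G(A) = A²
y = 5 (y = 4 + 1 = 5)
o(s) = 3/s (o(s) = 3/s + 0 = 3/s)
u(c, f) = 7 - f²/4 (u(c, f) = 7 + f²/(-4) = 7 + f²*(-¼) = 7 - f²/4)
u(o(6), y) + 6*6 = (7 - ¼*5²) + 6*6 = (7 - ¼*25) + 36 = (7 - 25/4) + 36 = ¾ + 36 = 147/4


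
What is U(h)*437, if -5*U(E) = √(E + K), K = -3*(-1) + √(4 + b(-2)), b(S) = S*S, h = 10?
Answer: -437*√(13 + 2*√2)/5 ≈ -347.72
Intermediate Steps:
b(S) = S²
K = 3 + 2*√2 (K = -3*(-1) + √(4 + (-2)²) = 3 + √(4 + 4) = 3 + √8 = 3 + 2*√2 ≈ 5.8284)
U(E) = -√(3 + E + 2*√2)/5 (U(E) = -√(E + (3 + 2*√2))/5 = -√(3 + E + 2*√2)/5)
U(h)*437 = -√(3 + 10 + 2*√2)/5*437 = -√(13 + 2*√2)/5*437 = -437*√(13 + 2*√2)/5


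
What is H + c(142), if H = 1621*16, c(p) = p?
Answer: 26078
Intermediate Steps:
H = 25936
H + c(142) = 25936 + 142 = 26078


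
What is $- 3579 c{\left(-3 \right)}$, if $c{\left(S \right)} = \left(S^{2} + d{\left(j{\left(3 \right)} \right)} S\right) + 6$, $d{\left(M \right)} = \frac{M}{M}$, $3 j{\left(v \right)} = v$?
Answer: $-42948$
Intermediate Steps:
$j{\left(v \right)} = \frac{v}{3}$
$d{\left(M \right)} = 1$
$c{\left(S \right)} = 6 + S + S^{2}$ ($c{\left(S \right)} = \left(S^{2} + 1 S\right) + 6 = \left(S^{2} + S\right) + 6 = \left(S + S^{2}\right) + 6 = 6 + S + S^{2}$)
$- 3579 c{\left(-3 \right)} = - 3579 \left(6 - 3 + \left(-3\right)^{2}\right) = - 3579 \left(6 - 3 + 9\right) = \left(-3579\right) 12 = -42948$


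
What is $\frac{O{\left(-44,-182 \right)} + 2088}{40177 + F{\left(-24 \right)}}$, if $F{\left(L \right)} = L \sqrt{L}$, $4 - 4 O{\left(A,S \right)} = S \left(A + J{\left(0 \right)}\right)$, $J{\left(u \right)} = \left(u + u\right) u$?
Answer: $\frac{3495399}{1614205153} + \frac{4176 i \sqrt{6}}{1614205153} \approx 0.0021654 + 6.3369 \cdot 10^{-6} i$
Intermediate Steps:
$J{\left(u \right)} = 2 u^{2}$ ($J{\left(u \right)} = 2 u u = 2 u^{2}$)
$O{\left(A,S \right)} = 1 - \frac{A S}{4}$ ($O{\left(A,S \right)} = 1 - \frac{S \left(A + 2 \cdot 0^{2}\right)}{4} = 1 - \frac{S \left(A + 2 \cdot 0\right)}{4} = 1 - \frac{S \left(A + 0\right)}{4} = 1 - \frac{S A}{4} = 1 - \frac{A S}{4}$)
$F{\left(L \right)} = L^{\frac{3}{2}}$
$\frac{O{\left(-44,-182 \right)} + 2088}{40177 + F{\left(-24 \right)}} = \frac{\left(1 - \left(-11\right) \left(-182\right)\right) + 2088}{40177 + \left(-24\right)^{\frac{3}{2}}} = \frac{\left(1 - 2002\right) + 2088}{40177 - 48 i \sqrt{6}} = \frac{-2001 + 2088}{40177 - 48 i \sqrt{6}} = \frac{87}{40177 - 48 i \sqrt{6}}$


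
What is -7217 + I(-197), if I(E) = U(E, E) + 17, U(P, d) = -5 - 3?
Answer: -7208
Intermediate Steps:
U(P, d) = -8
I(E) = 9 (I(E) = -8 + 17 = 9)
-7217 + I(-197) = -7217 + 9 = -7208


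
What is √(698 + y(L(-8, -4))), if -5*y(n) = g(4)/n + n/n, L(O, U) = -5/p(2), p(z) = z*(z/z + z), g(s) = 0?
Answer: √17445/5 ≈ 26.416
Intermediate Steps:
p(z) = z*(1 + z)
L(O, U) = -⅚ (L(O, U) = -5*1/(2*(1 + 2)) = -5/(2*3) = -5/6 = -5*⅙ = -⅚)
y(n) = -⅕ (y(n) = -(0/n + n/n)/5 = -(0 + 1)/5 = -⅕*1 = -⅕)
√(698 + y(L(-8, -4))) = √(698 - ⅕) = √(3489/5) = √17445/5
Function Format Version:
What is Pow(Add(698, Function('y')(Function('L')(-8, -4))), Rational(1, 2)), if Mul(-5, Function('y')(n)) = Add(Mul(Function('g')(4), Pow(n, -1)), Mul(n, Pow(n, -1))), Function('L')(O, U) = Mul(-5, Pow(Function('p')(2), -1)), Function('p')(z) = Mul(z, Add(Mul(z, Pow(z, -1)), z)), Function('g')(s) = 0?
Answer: Mul(Rational(1, 5), Pow(17445, Rational(1, 2))) ≈ 26.416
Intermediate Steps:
Function('p')(z) = Mul(z, Add(1, z))
Function('L')(O, U) = Rational(-5, 6) (Function('L')(O, U) = Mul(-5, Pow(Mul(2, Add(1, 2)), -1)) = Mul(-5, Pow(Mul(2, 3), -1)) = Mul(-5, Pow(6, -1)) = Mul(-5, Rational(1, 6)) = Rational(-5, 6))
Function('y')(n) = Rational(-1, 5) (Function('y')(n) = Mul(Rational(-1, 5), Add(Mul(0, Pow(n, -1)), Mul(n, Pow(n, -1)))) = Mul(Rational(-1, 5), Add(0, 1)) = Mul(Rational(-1, 5), 1) = Rational(-1, 5))
Pow(Add(698, Function('y')(Function('L')(-8, -4))), Rational(1, 2)) = Pow(Add(698, Rational(-1, 5)), Rational(1, 2)) = Pow(Rational(3489, 5), Rational(1, 2)) = Mul(Rational(1, 5), Pow(17445, Rational(1, 2)))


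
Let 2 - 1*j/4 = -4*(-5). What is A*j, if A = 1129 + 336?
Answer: -105480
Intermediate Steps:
A = 1465
j = -72 (j = 8 - (-16)*(-5) = 8 - 4*20 = 8 - 80 = -72)
A*j = 1465*(-72) = -105480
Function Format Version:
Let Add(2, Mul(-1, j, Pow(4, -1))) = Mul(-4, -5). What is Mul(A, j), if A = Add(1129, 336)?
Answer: -105480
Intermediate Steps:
A = 1465
j = -72 (j = Add(8, Mul(-4, Mul(-4, -5))) = Add(8, Mul(-4, 20)) = Add(8, -80) = -72)
Mul(A, j) = Mul(1465, -72) = -105480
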